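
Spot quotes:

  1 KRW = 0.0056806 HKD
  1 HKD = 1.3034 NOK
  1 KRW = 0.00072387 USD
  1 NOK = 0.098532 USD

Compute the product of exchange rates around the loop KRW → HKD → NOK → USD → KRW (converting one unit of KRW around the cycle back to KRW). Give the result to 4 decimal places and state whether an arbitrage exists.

1.0078 (arbitrage exists)

Around KRW → HKD → NOK → USD → KRW: 1 × 0.0056806 × 1.3034 × 0.098532 ÷ 0.00072387 = 1.007833
Product > 1; profitable direction is KRW → HKD → NOK → USD → KRW.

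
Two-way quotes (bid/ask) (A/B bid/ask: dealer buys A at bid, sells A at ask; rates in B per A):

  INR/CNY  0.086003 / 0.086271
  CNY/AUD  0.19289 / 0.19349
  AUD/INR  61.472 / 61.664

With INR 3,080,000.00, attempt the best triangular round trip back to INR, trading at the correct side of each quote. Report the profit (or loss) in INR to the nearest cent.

Net profit: INR 60,880.21

Best loop INR → CNY → AUD → INR:
INR 3,080,000.00 × 0.086003 (sell INR at bid) = CNY 264,889.24
CNY 264,889.24 × 0.19289 (sell CNY at bid) = AUD 51,094.49
AUD 51,094.49 × 61.472 (sell AUD at bid) = INR 3,140,880.21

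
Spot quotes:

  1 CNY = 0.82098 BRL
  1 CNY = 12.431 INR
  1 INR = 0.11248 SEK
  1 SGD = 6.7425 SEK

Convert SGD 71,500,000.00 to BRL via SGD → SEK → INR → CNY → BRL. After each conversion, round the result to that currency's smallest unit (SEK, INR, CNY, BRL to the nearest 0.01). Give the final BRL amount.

BRL 283,059,803.04

SGD 71,500,000.00 × 6.7425 = SEK 482,088,750.00
SEK 482,088,750.00 ÷ 0.11248 = INR 4,285,995,288.05
INR 4,285,995,288.05 ÷ 12.431 = CNY 344,782,824.23
CNY 344,782,824.23 × 0.82098 = BRL 283,059,803.04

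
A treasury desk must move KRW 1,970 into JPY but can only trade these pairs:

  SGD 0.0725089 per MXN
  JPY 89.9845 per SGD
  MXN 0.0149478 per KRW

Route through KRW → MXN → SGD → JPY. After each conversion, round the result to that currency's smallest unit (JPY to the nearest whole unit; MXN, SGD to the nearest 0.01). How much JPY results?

KRW 1,970 × 0.0149478 = MXN 29.45
MXN 29.45 × 0.0725089 = SGD 2.14
SGD 2.14 × 89.9845 = JPY 193

JPY 193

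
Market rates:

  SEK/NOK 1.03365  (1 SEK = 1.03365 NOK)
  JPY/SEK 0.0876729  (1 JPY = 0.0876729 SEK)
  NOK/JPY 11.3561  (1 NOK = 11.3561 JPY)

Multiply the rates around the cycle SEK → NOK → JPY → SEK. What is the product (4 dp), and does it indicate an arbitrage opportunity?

Around SEK → NOK → JPY → SEK: 1 × 1.03365 × 11.3561 × 0.0876729 = 1.029125
Product > 1; profitable direction is SEK → NOK → JPY → SEK.

1.0291 (arbitrage exists)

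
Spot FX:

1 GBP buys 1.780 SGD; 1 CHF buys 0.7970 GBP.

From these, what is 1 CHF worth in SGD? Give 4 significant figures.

1 CHF × 0.7970 = 0.797 GBP
0.797 GBP × 1.780 = 1.41866 SGD

CHF/SGD = 1.419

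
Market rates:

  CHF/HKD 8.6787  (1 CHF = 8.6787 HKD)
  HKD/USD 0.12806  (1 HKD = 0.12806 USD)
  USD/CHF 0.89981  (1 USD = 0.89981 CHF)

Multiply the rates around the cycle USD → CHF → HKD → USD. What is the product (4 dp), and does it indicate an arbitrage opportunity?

Around USD → CHF → HKD → USD: 1 × 0.89981 × 8.6787 × 0.12806 = 1.000044
Product ≈ 1 (deviation 0.004%, within rounding noise).

1.0000 (no arbitrage)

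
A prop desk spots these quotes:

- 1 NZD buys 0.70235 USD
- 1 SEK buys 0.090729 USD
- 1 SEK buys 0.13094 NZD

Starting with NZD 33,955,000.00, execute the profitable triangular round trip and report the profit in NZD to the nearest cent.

Profit: NZD 462,833.87

Profitable loop is NZD → USD → SEK → NZD:
NZD 33,955,000.00 × 0.70235 = USD 23,848,294.25
USD 23,848,294.25 ÷ 0.090729 = SEK 262,851,946.46
SEK 262,851,946.46 × 0.13094 = NZD 34,417,833.87
Profit = NZD 34,417,833.87 − NZD 33,955,000.00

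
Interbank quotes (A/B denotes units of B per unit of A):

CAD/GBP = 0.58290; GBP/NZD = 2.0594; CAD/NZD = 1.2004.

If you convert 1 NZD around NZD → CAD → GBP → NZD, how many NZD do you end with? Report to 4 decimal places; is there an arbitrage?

1.0000 (no arbitrage)

Around NZD → CAD → GBP → NZD: 1 ÷ 1.2004 × 0.58290 × 2.0594 = 1.000020
Product ≈ 1 (deviation 0.002%, within rounding noise).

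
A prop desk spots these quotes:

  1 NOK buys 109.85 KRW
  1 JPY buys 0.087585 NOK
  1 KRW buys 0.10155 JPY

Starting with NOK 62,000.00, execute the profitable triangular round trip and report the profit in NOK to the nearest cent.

Profitable loop is NOK → JPY → KRW → NOK:
NOK 62,000.00 ÷ 0.087585 = JPY 707,884
JPY 707,884 ÷ 0.10155 = KRW 6,970,790
KRW 6,970,790 ÷ 109.85 = NOK 63,457.36
Profit = NOK 63,457.36 − NOK 62,000.00

Profit: NOK 1,457.36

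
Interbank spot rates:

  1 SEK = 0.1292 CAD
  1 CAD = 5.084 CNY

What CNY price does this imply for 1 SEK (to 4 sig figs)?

1 SEK × 0.1292 = 0.1292 CAD
0.1292 CAD × 5.084 = 0.656853 CNY

SEK/CNY = 0.6569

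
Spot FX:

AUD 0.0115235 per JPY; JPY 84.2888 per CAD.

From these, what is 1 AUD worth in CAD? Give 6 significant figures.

1 AUD ÷ 0.0115235 = 86.7792 JPY
86.7792 JPY ÷ 84.2888 = 1.02955 CAD

AUD/CAD = 1.02955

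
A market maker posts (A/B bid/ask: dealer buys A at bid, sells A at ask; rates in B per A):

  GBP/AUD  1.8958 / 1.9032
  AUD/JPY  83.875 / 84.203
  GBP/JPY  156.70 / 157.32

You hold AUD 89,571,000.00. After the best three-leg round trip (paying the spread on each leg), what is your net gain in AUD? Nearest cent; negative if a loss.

Best loop AUD → JPY → GBP → AUD:
AUD 89,571,000.00 × 83.875 (sell AUD at bid) = JPY 7,512,767,625
JPY 7,512,767,625 ÷ 157.32 (buy GBP at ask) = GBP 47,754,688.69
GBP 47,754,688.69 × 1.8958 (sell GBP at bid) = AUD 90,533,338.82

Net profit: AUD 962,338.82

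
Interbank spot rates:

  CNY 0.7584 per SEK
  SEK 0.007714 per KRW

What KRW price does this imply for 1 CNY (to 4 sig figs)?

CNY/KRW = 170.9

1 CNY ÷ 0.7584 = 1.31857 SEK
1.31857 SEK ÷ 0.007714 = 170.931 KRW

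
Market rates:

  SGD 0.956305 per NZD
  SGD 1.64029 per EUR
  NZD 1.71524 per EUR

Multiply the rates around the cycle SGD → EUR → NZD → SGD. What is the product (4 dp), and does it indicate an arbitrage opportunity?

1.0000 (no arbitrage)

Around SGD → EUR → NZD → SGD: 1 ÷ 1.64029 × 1.71524 × 0.956305 = 1.000002
Product ≈ 1 (deviation 0.000%, within rounding noise).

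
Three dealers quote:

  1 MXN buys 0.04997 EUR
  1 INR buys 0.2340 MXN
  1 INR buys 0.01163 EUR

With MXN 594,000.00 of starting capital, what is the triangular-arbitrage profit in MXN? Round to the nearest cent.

Profitable loop is MXN → EUR → INR → MXN:
MXN 594,000.00 × 0.04997 = EUR 29,682.18
EUR 29,682.18 ÷ 0.01163 = INR 2,552,208.08
INR 2,552,208.08 × 0.2340 = MXN 597,216.69
Profit = MXN 597,216.69 − MXN 594,000.00

Profit: MXN 3,216.69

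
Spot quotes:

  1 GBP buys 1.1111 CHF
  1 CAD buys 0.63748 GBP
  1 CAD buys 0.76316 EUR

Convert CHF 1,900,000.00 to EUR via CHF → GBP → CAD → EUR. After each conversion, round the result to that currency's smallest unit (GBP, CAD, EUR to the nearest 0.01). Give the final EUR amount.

EUR 2,047,149.17

CHF 1,900,000.00 ÷ 1.1111 = GBP 1,710,017.10
GBP 1,710,017.10 ÷ 0.63748 = CAD 2,682,463.92
CAD 2,682,463.92 × 0.76316 = EUR 2,047,149.17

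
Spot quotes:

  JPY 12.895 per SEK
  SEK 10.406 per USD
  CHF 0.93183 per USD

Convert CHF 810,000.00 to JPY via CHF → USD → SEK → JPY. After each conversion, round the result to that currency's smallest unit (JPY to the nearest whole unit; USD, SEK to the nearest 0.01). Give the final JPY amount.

CHF 810,000.00 ÷ 0.93183 = USD 869,257.27
USD 869,257.27 × 10.406 = SEK 9,045,491.15
SEK 9,045,491.15 × 12.895 = JPY 116,641,608

JPY 116,641,608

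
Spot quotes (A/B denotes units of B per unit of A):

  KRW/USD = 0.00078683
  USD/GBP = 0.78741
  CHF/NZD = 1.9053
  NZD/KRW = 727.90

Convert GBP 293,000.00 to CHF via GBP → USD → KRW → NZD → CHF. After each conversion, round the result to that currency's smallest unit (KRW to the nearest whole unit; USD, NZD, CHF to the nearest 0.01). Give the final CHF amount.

GBP 293,000.00 ÷ 0.78741 = USD 372,106.02
USD 372,106.02 ÷ 0.00078683 = KRW 472,917,937
KRW 472,917,937 ÷ 727.90 = NZD 649,701.80
NZD 649,701.80 ÷ 1.9053 = CHF 340,997.11

CHF 340,997.11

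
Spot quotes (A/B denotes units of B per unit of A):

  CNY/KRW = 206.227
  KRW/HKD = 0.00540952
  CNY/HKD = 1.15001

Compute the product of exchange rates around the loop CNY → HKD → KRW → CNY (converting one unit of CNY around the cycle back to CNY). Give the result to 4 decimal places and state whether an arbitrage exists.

1.0309 (arbitrage exists)

Around CNY → HKD → KRW → CNY: 1 × 1.15001 ÷ 0.00540952 ÷ 206.227 = 1.030854
Product > 1; profitable direction is CNY → HKD → KRW → CNY.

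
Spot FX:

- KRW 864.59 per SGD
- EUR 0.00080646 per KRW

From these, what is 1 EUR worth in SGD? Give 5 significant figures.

EUR/SGD = 1.4342

1 EUR ÷ 0.00080646 = 1239.99 KRW
1239.99 KRW ÷ 864.59 = 1.43419 SGD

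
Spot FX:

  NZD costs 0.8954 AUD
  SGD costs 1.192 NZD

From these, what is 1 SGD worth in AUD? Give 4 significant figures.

1 SGD × 1.192 = 1.192 NZD
1.192 NZD × 0.8954 = 1.06732 AUD

SGD/AUD = 1.067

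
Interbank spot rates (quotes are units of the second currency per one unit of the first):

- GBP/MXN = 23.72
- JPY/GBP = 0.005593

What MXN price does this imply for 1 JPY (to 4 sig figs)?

1 JPY × 0.005593 = 0.005593 GBP
0.005593 GBP × 23.72 = 0.132666 MXN

JPY/MXN = 0.1327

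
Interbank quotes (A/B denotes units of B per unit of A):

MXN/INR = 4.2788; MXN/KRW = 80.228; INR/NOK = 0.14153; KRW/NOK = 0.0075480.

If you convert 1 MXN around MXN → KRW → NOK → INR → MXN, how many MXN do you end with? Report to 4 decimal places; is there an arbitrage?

Around MXN → KRW → NOK → INR → MXN: 1 × 80.228 × 0.0075480 ÷ 0.14153 ÷ 4.2788 = 0.999971
Product ≈ 1 (deviation 0.003%, within rounding noise).

1.0000 (no arbitrage)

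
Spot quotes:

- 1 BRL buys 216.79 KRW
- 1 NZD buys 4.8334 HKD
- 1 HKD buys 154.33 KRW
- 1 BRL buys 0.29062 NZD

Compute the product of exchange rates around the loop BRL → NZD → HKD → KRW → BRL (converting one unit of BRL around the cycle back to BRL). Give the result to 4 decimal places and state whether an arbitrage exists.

Around BRL → NZD → HKD → KRW → BRL: 1 × 0.29062 × 4.8334 × 154.33 ÷ 216.79 = 0.999975
Product ≈ 1 (deviation 0.002%, within rounding noise).

1.0000 (no arbitrage)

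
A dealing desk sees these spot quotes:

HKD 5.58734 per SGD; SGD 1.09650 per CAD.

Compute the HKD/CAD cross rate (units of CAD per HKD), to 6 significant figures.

HKD/CAD = 0.163225

1 HKD ÷ 5.58734 = 0.178976 SGD
0.178976 SGD ÷ 1.09650 = 0.163225 CAD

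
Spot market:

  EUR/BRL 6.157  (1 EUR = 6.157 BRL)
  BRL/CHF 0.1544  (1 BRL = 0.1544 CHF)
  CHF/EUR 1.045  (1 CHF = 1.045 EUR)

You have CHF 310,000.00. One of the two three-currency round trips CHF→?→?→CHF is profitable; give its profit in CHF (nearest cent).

Profitable loop is CHF → BRL → EUR → CHF:
CHF 310,000.00 ÷ 0.1544 = BRL 2,007,772.02
BRL 2,007,772.02 ÷ 6.157 = EUR 326,095.83
EUR 326,095.83 ÷ 1.045 = CHF 312,053.43
Profit = CHF 312,053.43 − CHF 310,000.00

Profit: CHF 2,053.43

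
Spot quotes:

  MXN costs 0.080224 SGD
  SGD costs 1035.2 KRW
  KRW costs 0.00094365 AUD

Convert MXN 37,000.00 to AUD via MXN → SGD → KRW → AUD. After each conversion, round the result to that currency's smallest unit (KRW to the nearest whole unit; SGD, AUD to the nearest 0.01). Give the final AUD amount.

MXN 37,000.00 × 0.080224 = SGD 2,968.29
SGD 2,968.29 × 1035.2 = KRW 3,072,774
KRW 3,072,774 × 0.00094365 = AUD 2,899.62

AUD 2,899.62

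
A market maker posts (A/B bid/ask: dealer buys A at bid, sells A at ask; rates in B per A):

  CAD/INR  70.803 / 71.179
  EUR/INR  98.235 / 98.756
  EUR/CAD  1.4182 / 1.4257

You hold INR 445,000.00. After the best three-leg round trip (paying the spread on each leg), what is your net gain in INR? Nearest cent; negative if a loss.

Net profit: INR 7,465.70

Best loop INR → EUR → CAD → INR:
INR 445,000.00 ÷ 98.756 (buy EUR at ask) = EUR 4,506.06
EUR 4,506.06 × 1.4182 (sell EUR at bid) = CAD 6,390.49
CAD 6,390.49 × 70.803 (sell CAD at bid) = INR 452,465.70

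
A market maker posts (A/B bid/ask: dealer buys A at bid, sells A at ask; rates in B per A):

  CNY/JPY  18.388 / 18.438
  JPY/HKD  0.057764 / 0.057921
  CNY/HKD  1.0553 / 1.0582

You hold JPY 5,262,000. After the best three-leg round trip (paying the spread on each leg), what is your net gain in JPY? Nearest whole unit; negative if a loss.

Best loop JPY → HKD → CNY → JPY:
JPY 5,262,000 × 0.057764 (sell JPY at bid) = HKD 303,954.17
HKD 303,954.17 ÷ 1.0582 (buy CNY at ask) = CNY 287,236.98
CNY 287,236.98 × 18.388 (sell CNY at bid) = JPY 5,281,714

Net profit: JPY 19,714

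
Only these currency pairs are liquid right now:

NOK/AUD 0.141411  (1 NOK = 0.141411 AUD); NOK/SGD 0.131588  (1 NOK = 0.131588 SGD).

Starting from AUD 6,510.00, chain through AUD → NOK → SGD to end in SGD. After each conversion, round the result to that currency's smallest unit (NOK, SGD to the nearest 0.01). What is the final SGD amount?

AUD 6,510.00 ÷ 0.141411 = NOK 46,036.02
NOK 46,036.02 × 0.131588 = SGD 6,057.79

SGD 6,057.79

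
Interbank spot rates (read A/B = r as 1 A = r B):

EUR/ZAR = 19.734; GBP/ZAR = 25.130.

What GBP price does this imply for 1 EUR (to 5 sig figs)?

EUR/GBP = 0.78528

1 EUR × 19.734 = 19.734 ZAR
19.734 ZAR ÷ 25.130 = 0.785277 GBP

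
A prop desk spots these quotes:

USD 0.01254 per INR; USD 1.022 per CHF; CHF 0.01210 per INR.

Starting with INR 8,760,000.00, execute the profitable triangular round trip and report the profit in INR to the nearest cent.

Profitable loop is INR → USD → CHF → INR:
INR 8,760,000.00 × 0.01254 = USD 109,850.40
USD 109,850.40 ÷ 1.022 = CHF 107,485.71
CHF 107,485.71 ÷ 0.01210 = INR 8,883,116.88
Profit = INR 8,883,116.88 − INR 8,760,000.00

Profit: INR 123,116.88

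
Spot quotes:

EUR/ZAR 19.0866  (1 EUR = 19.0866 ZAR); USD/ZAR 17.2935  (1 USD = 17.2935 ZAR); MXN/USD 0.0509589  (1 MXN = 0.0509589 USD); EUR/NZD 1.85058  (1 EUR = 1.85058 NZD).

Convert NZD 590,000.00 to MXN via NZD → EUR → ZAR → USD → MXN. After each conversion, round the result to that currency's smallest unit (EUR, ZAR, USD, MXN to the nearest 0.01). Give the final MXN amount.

MXN 6,905,096.85

NZD 590,000.00 ÷ 1.85058 = EUR 318,818.96
EUR 318,818.96 × 19.0866 = ZAR 6,085,169.96
ZAR 6,085,169.96 ÷ 17.2935 = USD 351,876.14
USD 351,876.14 ÷ 0.0509589 = MXN 6,905,096.85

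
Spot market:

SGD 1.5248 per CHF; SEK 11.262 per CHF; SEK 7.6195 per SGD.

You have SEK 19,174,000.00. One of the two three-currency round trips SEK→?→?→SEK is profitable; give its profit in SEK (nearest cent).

Profitable loop is SEK → CHF → SGD → SEK:
SEK 19,174,000.00 ÷ 11.262 = CHF 1,702,539.51
CHF 1,702,539.51 × 1.5248 = SGD 2,596,032.25
SGD 2,596,032.25 × 7.6195 = SEK 19,780,467.73
Profit = SEK 19,780,467.73 − SEK 19,174,000.00

Profit: SEK 606,467.73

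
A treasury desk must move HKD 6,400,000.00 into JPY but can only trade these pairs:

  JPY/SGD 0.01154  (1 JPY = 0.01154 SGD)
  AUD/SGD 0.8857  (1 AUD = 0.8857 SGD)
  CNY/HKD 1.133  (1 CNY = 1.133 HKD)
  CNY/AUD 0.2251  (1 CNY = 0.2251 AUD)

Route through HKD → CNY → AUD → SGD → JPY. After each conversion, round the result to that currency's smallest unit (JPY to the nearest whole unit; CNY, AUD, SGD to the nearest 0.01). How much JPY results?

HKD 6,400,000.00 ÷ 1.133 = CNY 5,648,720.21
CNY 5,648,720.21 × 0.2251 = AUD 1,271,526.92
AUD 1,271,526.92 × 0.8857 = SGD 1,126,191.39
SGD 1,126,191.39 ÷ 0.01154 = JPY 97,590,242

JPY 97,590,242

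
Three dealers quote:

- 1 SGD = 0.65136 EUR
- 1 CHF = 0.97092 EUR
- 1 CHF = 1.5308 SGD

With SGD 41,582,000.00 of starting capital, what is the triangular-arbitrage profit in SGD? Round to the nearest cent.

Profit: SGD 1,121,302.75

Profitable loop is SGD → EUR → CHF → SGD:
SGD 41,582,000.00 × 0.65136 = EUR 27,084,851.52
EUR 27,084,851.52 ÷ 0.97092 = CHF 27,896,069.21
CHF 27,896,069.21 × 1.5308 = SGD 42,703,302.75
Profit = SGD 42,703,302.75 − SGD 41,582,000.00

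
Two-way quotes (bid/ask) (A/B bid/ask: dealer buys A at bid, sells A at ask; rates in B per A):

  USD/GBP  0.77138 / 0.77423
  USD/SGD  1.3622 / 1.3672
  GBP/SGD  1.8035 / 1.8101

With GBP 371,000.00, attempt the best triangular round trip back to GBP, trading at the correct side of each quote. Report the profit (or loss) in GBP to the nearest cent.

Best loop GBP → SGD → USD → GBP:
GBP 371,000.00 × 1.8035 (sell GBP at bid) = SGD 669,098.50
SGD 669,098.50 ÷ 1.3672 (buy USD at ask) = USD 489,393.29
USD 489,393.29 × 0.77138 (sell USD at bid) = GBP 377,508.19

Net profit: GBP 6,508.19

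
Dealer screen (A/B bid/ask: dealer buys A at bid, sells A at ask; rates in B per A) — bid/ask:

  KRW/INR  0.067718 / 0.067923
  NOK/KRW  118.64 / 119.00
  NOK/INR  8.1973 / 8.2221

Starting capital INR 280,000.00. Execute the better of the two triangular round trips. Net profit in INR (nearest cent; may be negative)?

Best loop INR → KRW → NOK → INR:
INR 280,000.00 ÷ 0.067923 (buy KRW at ask) = KRW 4,122,315
KRW 4,122,315 ÷ 119.00 (buy NOK at ask) = NOK 34,641.30
NOK 34,641.30 × 8.1973 (sell NOK at bid) = INR 283,965.15

Net profit: INR 3,965.15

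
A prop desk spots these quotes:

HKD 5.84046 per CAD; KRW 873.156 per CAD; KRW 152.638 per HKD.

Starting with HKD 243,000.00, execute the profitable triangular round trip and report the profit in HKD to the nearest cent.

Profit: HKD 5,098.51

Profitable loop is HKD → KRW → CAD → HKD:
HKD 243,000.00 × 152.638 = KRW 37,091,034
KRW 37,091,034 ÷ 873.156 = CAD 42,479.28
CAD 42,479.28 × 5.84046 = HKD 248,098.51
Profit = HKD 248,098.51 − HKD 243,000.00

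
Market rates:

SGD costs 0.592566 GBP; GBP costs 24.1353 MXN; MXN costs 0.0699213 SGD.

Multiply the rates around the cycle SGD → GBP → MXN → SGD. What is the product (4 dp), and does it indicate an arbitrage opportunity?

1.0000 (no arbitrage)

Around SGD → GBP → MXN → SGD: 1 × 0.592566 × 24.1353 × 0.0699213 = 0.999998
Product ≈ 1 (deviation 0.000%, within rounding noise).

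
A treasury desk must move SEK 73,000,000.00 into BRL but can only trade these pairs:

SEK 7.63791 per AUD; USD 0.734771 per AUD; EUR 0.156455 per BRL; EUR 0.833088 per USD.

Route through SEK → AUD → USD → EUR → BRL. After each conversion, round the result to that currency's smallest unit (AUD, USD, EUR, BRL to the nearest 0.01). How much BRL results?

SEK 73,000,000.00 ÷ 7.63791 = AUD 9,557,588.40
AUD 9,557,588.40 × 0.734771 = USD 7,022,638.79
USD 7,022,638.79 × 0.833088 = EUR 5,850,476.10
EUR 5,850,476.10 ÷ 0.156455 = BRL 37,393,986.13

BRL 37,393,986.13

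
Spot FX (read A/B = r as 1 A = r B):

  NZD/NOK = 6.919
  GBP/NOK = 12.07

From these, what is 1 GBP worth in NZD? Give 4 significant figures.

GBP/NZD = 1.744

1 GBP × 12.07 = 12.07 NOK
12.07 NOK ÷ 6.919 = 1.74447 NZD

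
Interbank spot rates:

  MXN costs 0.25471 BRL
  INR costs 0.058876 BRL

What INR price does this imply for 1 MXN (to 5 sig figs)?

1 MXN × 0.25471 = 0.25471 BRL
0.25471 BRL ÷ 0.058876 = 4.32621 INR

MXN/INR = 4.3262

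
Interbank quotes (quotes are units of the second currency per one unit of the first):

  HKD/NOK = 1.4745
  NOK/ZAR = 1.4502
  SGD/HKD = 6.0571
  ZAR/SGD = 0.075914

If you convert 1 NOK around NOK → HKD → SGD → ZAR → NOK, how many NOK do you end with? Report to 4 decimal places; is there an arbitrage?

Around NOK → HKD → SGD → ZAR → NOK: 1 ÷ 1.4745 ÷ 6.0571 ÷ 0.075914 ÷ 1.4502 = 1.017046
Product > 1; profitable direction is NOK → HKD → SGD → ZAR → NOK.

1.0170 (arbitrage exists)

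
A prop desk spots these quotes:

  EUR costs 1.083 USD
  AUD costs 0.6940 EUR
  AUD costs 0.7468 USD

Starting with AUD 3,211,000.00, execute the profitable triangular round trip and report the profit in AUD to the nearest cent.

Profitable loop is AUD → EUR → USD → AUD:
AUD 3,211,000.00 × 0.6940 = EUR 2,228,434.00
EUR 2,228,434.00 × 1.083 = USD 2,413,394.02
USD 2,413,394.02 ÷ 0.7468 = AUD 3,231,647.06
Profit = AUD 3,231,647.06 − AUD 3,211,000.00

Profit: AUD 20,647.06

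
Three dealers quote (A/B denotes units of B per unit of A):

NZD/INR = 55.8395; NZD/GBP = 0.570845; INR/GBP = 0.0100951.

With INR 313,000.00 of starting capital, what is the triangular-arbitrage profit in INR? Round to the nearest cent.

Profitable loop is INR → NZD → GBP → INR:
INR 313,000.00 ÷ 55.8395 = NZD 5,605.35
NZD 5,605.35 × 0.570845 = GBP 3,199.79
GBP 3,199.79 ÷ 0.0100951 = INR 316,964.33
Profit = INR 316,964.33 − INR 313,000.00

Profit: INR 3,964.33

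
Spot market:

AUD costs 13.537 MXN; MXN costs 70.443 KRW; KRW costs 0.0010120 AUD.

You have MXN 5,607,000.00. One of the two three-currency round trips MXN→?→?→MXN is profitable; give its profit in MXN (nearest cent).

Profitable loop is MXN → AUD → KRW → MXN:
MXN 5,607,000.00 ÷ 13.537 = AUD 414,198.12
AUD 414,198.12 ÷ 0.0010120 = KRW 409,286,683
KRW 409,286,683 ÷ 70.443 = MXN 5,810,182.47
Profit = MXN 5,810,182.47 − MXN 5,607,000.00

Profit: MXN 203,182.47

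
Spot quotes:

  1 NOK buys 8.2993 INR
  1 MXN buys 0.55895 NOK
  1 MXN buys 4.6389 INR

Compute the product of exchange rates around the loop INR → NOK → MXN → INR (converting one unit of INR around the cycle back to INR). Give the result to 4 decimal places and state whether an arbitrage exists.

1.0000 (no arbitrage)

Around INR → NOK → MXN → INR: 1 ÷ 8.2993 ÷ 0.55895 × 4.6389 = 1.000001
Product ≈ 1 (deviation 0.000%, within rounding noise).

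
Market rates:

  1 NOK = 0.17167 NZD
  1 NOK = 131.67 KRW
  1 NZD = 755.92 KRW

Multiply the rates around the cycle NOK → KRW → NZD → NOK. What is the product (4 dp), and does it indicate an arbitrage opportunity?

1.0147 (arbitrage exists)

Around NOK → KRW → NZD → NOK: 1 × 131.67 ÷ 755.92 ÷ 0.17167 = 1.014651
Product > 1; profitable direction is NOK → KRW → NZD → NOK.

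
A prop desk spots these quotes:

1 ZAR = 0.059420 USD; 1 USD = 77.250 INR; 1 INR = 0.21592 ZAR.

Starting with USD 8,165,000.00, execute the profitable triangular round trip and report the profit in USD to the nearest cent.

Profitable loop is USD → ZAR → INR → USD:
USD 8,165,000.00 ÷ 0.059420 = ZAR 137,411,645.91
ZAR 137,411,645.91 ÷ 0.21592 = INR 636,400,731.34
INR 636,400,731.34 ÷ 77.250 = USD 8,238,197.17
Profit = USD 8,238,197.17 − USD 8,165,000.00

Profit: USD 73,197.17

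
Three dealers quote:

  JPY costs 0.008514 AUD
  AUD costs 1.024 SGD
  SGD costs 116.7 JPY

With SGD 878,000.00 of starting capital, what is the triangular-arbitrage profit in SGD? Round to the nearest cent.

Profit: SGD 15,303.37

Profitable loop is SGD → JPY → AUD → SGD:
SGD 878,000.00 × 116.7 = JPY 102,462,600
JPY 102,462,600 × 0.008514 = AUD 872,366.58
AUD 872,366.58 × 1.024 = SGD 893,303.37
Profit = SGD 893,303.37 − SGD 878,000.00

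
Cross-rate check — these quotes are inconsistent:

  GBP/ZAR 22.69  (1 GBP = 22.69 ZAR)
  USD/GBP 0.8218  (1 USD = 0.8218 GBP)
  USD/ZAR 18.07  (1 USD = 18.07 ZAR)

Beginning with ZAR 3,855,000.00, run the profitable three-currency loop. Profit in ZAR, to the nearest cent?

Profit: ZAR 123,019.09

Profitable loop is ZAR → USD → GBP → ZAR:
ZAR 3,855,000.00 ÷ 18.07 = USD 213,337.02
USD 213,337.02 × 0.8218 = GBP 175,320.37
GBP 175,320.37 × 22.69 = ZAR 3,978,019.09
Profit = ZAR 3,978,019.09 − ZAR 3,855,000.00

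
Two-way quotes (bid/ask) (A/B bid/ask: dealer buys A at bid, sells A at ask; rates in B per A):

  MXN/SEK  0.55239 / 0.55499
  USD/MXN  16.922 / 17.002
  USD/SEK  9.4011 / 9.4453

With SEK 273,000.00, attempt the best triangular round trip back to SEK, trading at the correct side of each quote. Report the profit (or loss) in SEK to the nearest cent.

Best loop SEK → MXN → USD → SEK:
SEK 273,000.00 ÷ 0.55499 (buy MXN at ask) = MXN 491,900.75
MXN 491,900.75 ÷ 17.002 (buy USD at ask) = USD 28,931.93
USD 28,931.93 × 9.4011 (sell USD at bid) = SEK 271,992.01

Net result: SEK -1,007.99 (no profitable arbitrage after spreads)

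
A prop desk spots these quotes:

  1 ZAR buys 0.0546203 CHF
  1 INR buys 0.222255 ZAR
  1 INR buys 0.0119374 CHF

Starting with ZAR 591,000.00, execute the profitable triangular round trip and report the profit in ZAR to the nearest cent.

Profit: ZAR 10,012.29

Profitable loop is ZAR → CHF → INR → ZAR:
ZAR 591,000.00 × 0.0546203 = CHF 32,280.60
CHF 32,280.60 ÷ 0.0119374 = INR 2,704,156.46
INR 2,704,156.46 × 0.222255 = ZAR 601,012.29
Profit = ZAR 601,012.29 − ZAR 591,000.00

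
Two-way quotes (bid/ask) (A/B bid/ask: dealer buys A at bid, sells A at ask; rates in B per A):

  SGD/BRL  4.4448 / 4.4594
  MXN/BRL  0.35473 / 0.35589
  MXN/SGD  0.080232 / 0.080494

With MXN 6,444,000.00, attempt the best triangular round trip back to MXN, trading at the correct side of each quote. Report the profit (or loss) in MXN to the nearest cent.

Best loop MXN → SGD → BRL → MXN:
MXN 6,444,000.00 × 0.080232 (sell MXN at bid) = SGD 517,015.01
SGD 517,015.01 × 4.4448 (sell SGD at bid) = BRL 2,298,028.31
BRL 2,298,028.31 ÷ 0.35589 (buy MXN at ask) = MXN 6,457,130.88

Net profit: MXN 13,130.88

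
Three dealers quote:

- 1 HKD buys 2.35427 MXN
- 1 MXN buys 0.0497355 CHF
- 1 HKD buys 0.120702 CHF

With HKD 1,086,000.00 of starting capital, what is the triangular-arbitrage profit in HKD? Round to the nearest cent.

Profit: HKD 33,493.39

Profitable loop is HKD → CHF → MXN → HKD:
HKD 1,086,000.00 × 0.120702 = CHF 131,082.37
CHF 131,082.37 ÷ 0.0497355 = MXN 2,635,589.71
MXN 2,635,589.71 ÷ 2.35427 = HKD 1,119,493.39
Profit = HKD 1,119,493.39 − HKD 1,086,000.00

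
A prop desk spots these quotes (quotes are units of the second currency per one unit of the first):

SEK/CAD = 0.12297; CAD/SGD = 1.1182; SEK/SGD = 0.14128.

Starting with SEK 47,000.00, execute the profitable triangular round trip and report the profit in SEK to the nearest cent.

Profit: SEK 1,290.30

Profitable loop is SEK → SGD → CAD → SEK:
SEK 47,000.00 × 0.14128 = SGD 6,640.16
SGD 6,640.16 ÷ 1.1182 = CAD 5,938.26
CAD 5,938.26 ÷ 0.12297 = SEK 48,290.30
Profit = SEK 48,290.30 − SEK 47,000.00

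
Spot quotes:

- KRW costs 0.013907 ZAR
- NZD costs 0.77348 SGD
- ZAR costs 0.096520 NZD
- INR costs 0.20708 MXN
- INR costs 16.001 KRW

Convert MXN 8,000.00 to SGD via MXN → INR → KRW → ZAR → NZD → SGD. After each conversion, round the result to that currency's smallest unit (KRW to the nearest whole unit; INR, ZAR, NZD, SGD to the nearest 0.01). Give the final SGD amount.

SGD 641.80

MXN 8,000.00 ÷ 0.20708 = INR 38,632.41
INR 38,632.41 × 16.001 = KRW 618,157
KRW 618,157 × 0.013907 = ZAR 8,596.71
ZAR 8,596.71 × 0.096520 = NZD 829.75
NZD 829.75 × 0.77348 = SGD 641.80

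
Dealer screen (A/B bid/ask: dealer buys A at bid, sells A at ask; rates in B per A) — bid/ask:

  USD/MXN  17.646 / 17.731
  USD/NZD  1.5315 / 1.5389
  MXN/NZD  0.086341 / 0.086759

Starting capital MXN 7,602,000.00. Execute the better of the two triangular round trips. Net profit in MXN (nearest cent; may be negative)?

Net result: MXN -33,721.60 (no profitable arbitrage after spreads)

Best loop MXN → USD → NZD → MXN:
MXN 7,602,000.00 ÷ 17.731 (buy USD at ask) = USD 428,740.62
USD 428,740.62 × 1.5315 (sell USD at bid) = NZD 656,616.27
NZD 656,616.27 ÷ 0.086759 (buy MXN at ask) = MXN 7,568,278.40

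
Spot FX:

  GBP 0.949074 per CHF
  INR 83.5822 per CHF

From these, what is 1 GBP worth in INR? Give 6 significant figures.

GBP/INR = 88.0671

1 GBP ÷ 0.949074 = 1.05366 CHF
1.05366 CHF × 83.5822 = 88.0671 INR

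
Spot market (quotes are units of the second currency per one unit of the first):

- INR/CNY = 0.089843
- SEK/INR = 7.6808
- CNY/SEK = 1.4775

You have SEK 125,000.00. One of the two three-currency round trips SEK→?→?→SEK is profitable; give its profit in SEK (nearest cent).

Profit: SEK 2,446.59

Profitable loop is SEK → INR → CNY → SEK:
SEK 125,000.00 × 7.6808 = INR 960,100.00
INR 960,100.00 × 0.089843 = CNY 86,258.26
CNY 86,258.26 × 1.4775 = SEK 127,446.59
Profit = SEK 127,446.59 − SEK 125,000.00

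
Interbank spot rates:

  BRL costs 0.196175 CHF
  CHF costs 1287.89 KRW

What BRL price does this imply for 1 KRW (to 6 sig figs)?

1 KRW ÷ 1287.89 = 0.000776464 CHF
0.000776464 CHF ÷ 0.196175 = 0.00395802 BRL

KRW/BRL = 0.00395802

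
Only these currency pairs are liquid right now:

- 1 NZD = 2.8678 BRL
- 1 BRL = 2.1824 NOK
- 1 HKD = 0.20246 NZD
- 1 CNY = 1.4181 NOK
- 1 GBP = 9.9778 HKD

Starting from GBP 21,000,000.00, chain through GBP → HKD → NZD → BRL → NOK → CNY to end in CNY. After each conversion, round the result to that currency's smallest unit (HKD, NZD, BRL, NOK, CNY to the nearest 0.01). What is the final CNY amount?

GBP 21,000,000.00 × 9.9778 = HKD 209,533,800.00
HKD 209,533,800.00 × 0.20246 = NZD 42,422,213.15
NZD 42,422,213.15 × 2.8678 = BRL 121,658,422.87
BRL 121,658,422.87 × 2.1824 = NOK 265,507,342.07
NOK 265,507,342.07 ÷ 1.4181 = CNY 187,227,517.15

CNY 187,227,517.15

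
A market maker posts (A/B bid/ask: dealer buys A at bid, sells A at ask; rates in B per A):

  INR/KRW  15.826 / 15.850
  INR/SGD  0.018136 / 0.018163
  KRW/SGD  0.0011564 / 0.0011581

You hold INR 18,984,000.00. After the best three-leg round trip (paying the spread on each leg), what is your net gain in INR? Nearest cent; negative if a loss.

Net profit: INR 144,432.67

Best loop INR → KRW → SGD → INR:
INR 18,984,000.00 × 15.826 (sell INR at bid) = KRW 300,440,784
KRW 300,440,784 × 0.0011564 (sell KRW at bid) = SGD 347,429.72
SGD 347,429.72 ÷ 0.018163 (buy INR at ask) = INR 19,128,432.67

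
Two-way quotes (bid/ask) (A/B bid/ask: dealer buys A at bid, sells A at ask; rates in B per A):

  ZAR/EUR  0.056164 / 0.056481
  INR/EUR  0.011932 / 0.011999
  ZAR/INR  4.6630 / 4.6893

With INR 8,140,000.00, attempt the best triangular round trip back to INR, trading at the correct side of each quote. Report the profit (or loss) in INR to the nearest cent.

Best loop INR → ZAR → EUR → INR:
INR 8,140,000.00 ÷ 4.6893 (buy ZAR at ask) = ZAR 1,735,866.76
ZAR 1,735,866.76 × 0.056164 (sell ZAR at bid) = EUR 97,493.22
EUR 97,493.22 ÷ 0.011999 (buy INR at ask) = INR 8,125,112.15

Net result: INR -14,887.85 (no profitable arbitrage after spreads)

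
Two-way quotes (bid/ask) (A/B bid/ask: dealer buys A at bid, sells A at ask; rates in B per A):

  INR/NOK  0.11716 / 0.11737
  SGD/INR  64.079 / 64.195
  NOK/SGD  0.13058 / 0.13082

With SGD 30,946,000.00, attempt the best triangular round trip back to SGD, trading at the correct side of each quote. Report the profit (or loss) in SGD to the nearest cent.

Best loop SGD → NOK → INR → SGD:
SGD 30,946,000.00 ÷ 0.13082 (buy NOK at ask) = NOK 236,554,043.72
NOK 236,554,043.72 ÷ 0.11737 (buy INR at ask) = INR 2,015,455,769.99
INR 2,015,455,769.99 ÷ 64.195 (buy SGD at ask) = SGD 31,395,837.21

Net profit: SGD 449,837.21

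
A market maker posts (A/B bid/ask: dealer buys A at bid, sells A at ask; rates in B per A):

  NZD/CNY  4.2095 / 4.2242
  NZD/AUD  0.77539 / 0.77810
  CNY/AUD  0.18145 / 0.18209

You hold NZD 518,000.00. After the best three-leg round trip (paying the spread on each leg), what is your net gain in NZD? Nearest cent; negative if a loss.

Best loop NZD → AUD → CNY → NZD:
NZD 518,000.00 × 0.77539 (sell NZD at bid) = AUD 401,652.02
AUD 401,652.02 ÷ 0.18209 (buy CNY at ask) = CNY 2,205,788.46
CNY 2,205,788.46 ÷ 4.2242 (buy NZD at ask) = NZD 522,178.98

Net profit: NZD 4,178.98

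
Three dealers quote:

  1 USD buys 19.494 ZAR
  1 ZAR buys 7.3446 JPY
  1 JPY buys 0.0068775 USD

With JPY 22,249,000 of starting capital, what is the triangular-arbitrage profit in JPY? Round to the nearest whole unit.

Profit: JPY 345,919

Profitable loop is JPY → ZAR → USD → JPY:
JPY 22,249,000 ÷ 7.3446 = ZAR 3,029,300.44
ZAR 3,029,300.44 ÷ 19.494 = USD 155,396.55
USD 155,396.55 ÷ 0.0068775 = JPY 22,594,919
Profit = JPY 22,594,919 − JPY 22,249,000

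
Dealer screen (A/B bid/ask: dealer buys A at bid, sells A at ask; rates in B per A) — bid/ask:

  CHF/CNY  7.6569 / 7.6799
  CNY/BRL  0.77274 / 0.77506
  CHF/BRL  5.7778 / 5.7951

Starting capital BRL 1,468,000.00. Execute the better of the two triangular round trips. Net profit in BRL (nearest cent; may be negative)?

Best loop BRL → CHF → CNY → BRL:
BRL 1,468,000.00 ÷ 5.7951 (buy CHF at ask) = CHF 253,317.46
CHF 253,317.46 × 7.6569 (sell CHF at bid) = CNY 1,939,626.44
CNY 1,939,626.44 × 0.77274 (sell CNY at bid) = BRL 1,498,826.94

Net profit: BRL 30,826.94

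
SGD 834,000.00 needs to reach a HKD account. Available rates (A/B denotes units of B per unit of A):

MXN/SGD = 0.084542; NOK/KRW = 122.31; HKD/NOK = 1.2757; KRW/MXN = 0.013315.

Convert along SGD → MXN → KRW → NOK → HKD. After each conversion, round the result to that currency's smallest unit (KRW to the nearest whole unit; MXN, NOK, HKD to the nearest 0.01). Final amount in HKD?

HKD 4,748,340.35

SGD 834,000.00 ÷ 0.084542 = MXN 9,864,919.21
MXN 9,864,919.21 ÷ 0.013315 = KRW 740,887,661
KRW 740,887,661 ÷ 122.31 = NOK 6,057,457.78
NOK 6,057,457.78 ÷ 1.2757 = HKD 4,748,340.35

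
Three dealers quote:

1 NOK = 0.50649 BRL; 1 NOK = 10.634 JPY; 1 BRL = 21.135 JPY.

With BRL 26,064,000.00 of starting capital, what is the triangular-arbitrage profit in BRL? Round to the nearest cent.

Profitable loop is BRL → JPY → NOK → BRL:
BRL 26,064,000.00 × 21.135 = JPY 550,862,640
JPY 550,862,640 ÷ 10.634 = NOK 51,802,016.17
NOK 51,802,016.17 × 0.50649 = BRL 26,237,203.17
Profit = BRL 26,237,203.17 − BRL 26,064,000.00

Profit: BRL 173,203.17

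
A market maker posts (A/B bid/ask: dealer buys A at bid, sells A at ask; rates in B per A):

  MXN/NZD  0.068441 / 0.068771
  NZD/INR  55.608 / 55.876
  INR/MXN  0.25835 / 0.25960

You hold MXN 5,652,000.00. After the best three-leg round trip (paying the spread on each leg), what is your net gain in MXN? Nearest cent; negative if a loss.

Best loop MXN → INR → NZD → MXN:
MXN 5,652,000.00 ÷ 0.25960 (buy INR at ask) = INR 21,771,956.86
INR 21,771,956.86 ÷ 55.876 (buy NZD at ask) = NZD 389,647.74
NZD 389,647.74 ÷ 0.068771 (buy MXN at ask) = MXN 5,665,872.76

Net profit: MXN 13,872.76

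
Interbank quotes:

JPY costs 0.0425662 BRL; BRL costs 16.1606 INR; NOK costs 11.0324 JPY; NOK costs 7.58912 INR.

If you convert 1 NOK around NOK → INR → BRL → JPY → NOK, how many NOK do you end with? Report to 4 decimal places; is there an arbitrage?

Around NOK → INR → BRL → JPY → NOK: 1 × 7.58912 ÷ 16.1606 ÷ 0.0425662 ÷ 11.0324 = 0.999998
Product ≈ 1 (deviation 0.000%, within rounding noise).

1.0000 (no arbitrage)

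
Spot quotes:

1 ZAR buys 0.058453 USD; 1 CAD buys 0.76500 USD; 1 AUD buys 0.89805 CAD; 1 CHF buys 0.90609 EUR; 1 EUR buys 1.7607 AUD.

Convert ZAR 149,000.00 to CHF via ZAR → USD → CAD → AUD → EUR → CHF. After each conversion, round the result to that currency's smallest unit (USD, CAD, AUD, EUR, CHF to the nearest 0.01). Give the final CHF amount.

CHF 7,946.47

ZAR 149,000.00 × 0.058453 = USD 8,709.50
USD 8,709.50 ÷ 0.76500 = CAD 11,384.97
CAD 11,384.97 ÷ 0.89805 = AUD 12,677.43
AUD 12,677.43 ÷ 1.7607 = EUR 7,200.22
EUR 7,200.22 ÷ 0.90609 = CHF 7,946.47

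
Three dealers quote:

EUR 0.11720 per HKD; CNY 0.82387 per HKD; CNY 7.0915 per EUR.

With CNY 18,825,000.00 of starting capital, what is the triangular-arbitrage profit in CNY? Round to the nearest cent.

Profit: CNY 165,745.55

Profitable loop is CNY → HKD → EUR → CNY:
CNY 18,825,000.00 ÷ 0.82387 = HKD 22,849,478.68
HKD 22,849,478.68 × 0.11720 = EUR 2,677,958.90
EUR 2,677,958.90 × 7.0915 = CNY 18,990,745.55
Profit = CNY 18,990,745.55 − CNY 18,825,000.00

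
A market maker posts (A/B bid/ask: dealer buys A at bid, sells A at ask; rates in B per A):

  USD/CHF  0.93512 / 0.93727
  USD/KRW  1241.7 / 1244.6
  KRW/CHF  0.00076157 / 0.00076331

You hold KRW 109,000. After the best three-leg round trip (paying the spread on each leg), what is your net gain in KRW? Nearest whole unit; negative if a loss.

Net profit: KRW 974

Best loop KRW → CHF → USD → KRW:
KRW 109,000 × 0.00076157 (sell KRW at bid) = CHF 83.01
CHF 83.01 ÷ 0.93727 (buy USD at ask) = USD 88.57
USD 88.57 × 1241.7 (sell USD at bid) = KRW 109,974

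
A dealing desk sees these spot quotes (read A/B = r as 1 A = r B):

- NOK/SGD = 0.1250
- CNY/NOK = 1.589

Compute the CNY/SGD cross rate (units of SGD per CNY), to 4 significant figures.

1 CNY × 1.589 = 1.589 NOK
1.589 NOK × 0.1250 = 0.198625 SGD

CNY/SGD = 0.1986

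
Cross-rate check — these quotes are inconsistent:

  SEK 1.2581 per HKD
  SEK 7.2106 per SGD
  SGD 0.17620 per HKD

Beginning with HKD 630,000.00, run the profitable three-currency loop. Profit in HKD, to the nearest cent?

Profitable loop is HKD → SGD → SEK → HKD:
HKD 630,000.00 × 0.17620 = SGD 111,006.00
SGD 111,006.00 × 7.2106 = SEK 800,419.86
SEK 800,419.86 ÷ 1.2581 = HKD 636,213.23
Profit = HKD 636,213.23 − HKD 630,000.00

Profit: HKD 6,213.23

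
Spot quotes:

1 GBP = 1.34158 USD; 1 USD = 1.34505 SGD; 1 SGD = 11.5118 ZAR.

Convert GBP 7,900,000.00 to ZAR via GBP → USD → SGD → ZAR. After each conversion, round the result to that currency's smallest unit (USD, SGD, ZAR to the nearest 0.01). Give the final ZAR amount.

GBP 7,900,000.00 × 1.34158 = USD 10,598,482.00
USD 10,598,482.00 × 1.34505 = SGD 14,255,488.21
SGD 14,255,488.21 × 11.5118 = ZAR 164,106,329.18

ZAR 164,106,329.18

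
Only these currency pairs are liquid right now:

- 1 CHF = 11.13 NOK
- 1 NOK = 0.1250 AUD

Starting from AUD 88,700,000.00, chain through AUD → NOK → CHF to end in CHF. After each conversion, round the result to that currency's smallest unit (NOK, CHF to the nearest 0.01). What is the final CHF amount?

CHF 63,755,615.45

AUD 88,700,000.00 ÷ 0.1250 = NOK 709,600,000.00
NOK 709,600,000.00 ÷ 11.13 = CHF 63,755,615.45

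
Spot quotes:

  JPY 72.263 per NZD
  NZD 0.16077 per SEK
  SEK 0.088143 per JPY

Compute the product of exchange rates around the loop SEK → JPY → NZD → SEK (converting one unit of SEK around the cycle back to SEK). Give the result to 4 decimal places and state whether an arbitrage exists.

Around SEK → JPY → NZD → SEK: 1 ÷ 0.088143 ÷ 72.263 ÷ 0.16077 = 0.976543
Product < 1; profitable direction is SEK → NZD → JPY → SEK.

0.9765 (arbitrage exists)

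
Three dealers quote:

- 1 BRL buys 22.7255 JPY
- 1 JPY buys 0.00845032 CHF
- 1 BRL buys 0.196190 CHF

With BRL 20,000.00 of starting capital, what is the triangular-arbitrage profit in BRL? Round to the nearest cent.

Profitable loop is BRL → CHF → JPY → BRL:
BRL 20,000.00 × 0.196190 = CHF 3,923.80
CHF 3,923.80 ÷ 0.00845032 = JPY 464,337
JPY 464,337 ÷ 22.7255 = BRL 20,432.44
Profit = BRL 20,432.44 − BRL 20,000.00

Profit: BRL 432.44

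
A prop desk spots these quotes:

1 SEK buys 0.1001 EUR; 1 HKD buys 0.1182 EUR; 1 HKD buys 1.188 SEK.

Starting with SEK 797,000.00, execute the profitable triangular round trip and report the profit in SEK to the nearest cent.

Profitable loop is SEK → EUR → HKD → SEK:
SEK 797,000.00 × 0.1001 = EUR 79,779.70
EUR 79,779.70 ÷ 0.1182 = HKD 674,955.16
HKD 674,955.16 × 1.188 = SEK 801,846.73
Profit = SEK 801,846.73 − SEK 797,000.00

Profit: SEK 4,846.73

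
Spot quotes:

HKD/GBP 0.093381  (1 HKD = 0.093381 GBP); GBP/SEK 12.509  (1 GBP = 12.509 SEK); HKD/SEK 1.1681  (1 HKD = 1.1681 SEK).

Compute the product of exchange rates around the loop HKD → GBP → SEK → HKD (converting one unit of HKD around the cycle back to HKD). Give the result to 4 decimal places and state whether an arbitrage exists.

Around HKD → GBP → SEK → HKD: 1 × 0.093381 × 12.509 ÷ 1.1681 = 1.000003
Product ≈ 1 (deviation 0.000%, within rounding noise).

1.0000 (no arbitrage)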